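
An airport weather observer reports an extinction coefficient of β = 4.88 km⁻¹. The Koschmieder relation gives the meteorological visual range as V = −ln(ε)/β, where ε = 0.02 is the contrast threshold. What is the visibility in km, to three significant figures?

0.802 km

V = −ln(0.02) / 4.88 = 3.912 / 4.88 = 0.8016 km.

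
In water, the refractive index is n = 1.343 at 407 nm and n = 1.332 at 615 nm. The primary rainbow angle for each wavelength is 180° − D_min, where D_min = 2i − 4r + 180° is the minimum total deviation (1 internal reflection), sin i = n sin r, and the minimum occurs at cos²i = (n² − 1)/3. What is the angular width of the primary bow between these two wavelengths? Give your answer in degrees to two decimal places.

1.58°

At 407 nm (n = 1.343): cos²i = 0.26788 → i = 58.830°, r = 39.577°, D_min = 139.354°, rainbow angle = 40.646°.
At 615 nm (n = 1.332): cos²i = 0.25807 → i = 59.469°, r = 40.290°, D_min = 137.776°, rainbow angle = 42.224°.
Angular width = |40.646° − 42.224°| = 1.578°.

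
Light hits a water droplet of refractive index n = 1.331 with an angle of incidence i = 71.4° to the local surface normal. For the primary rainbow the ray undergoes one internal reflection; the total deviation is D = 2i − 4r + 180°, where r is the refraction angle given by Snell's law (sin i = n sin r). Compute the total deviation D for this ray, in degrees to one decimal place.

sin r = sin 71.4° / 1.331 = 0.9478/1.331 = 0.7121; r = 45.40°.
D = 2·71.4° − 4·45.40° + 180° = 142.80° − 181.62° + 180° = 141.18°.

141.2°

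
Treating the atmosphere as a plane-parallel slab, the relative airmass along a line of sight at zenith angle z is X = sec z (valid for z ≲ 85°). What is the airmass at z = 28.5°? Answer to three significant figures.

X = sec z = 1/cos 28.5° = 1/0.8788 = 1.1379.

1.14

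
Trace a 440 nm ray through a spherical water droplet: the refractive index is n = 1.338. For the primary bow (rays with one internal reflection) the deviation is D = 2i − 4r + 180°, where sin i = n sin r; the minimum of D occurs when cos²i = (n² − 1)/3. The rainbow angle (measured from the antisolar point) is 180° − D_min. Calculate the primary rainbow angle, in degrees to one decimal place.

cos²i = (1.79024 − 1)/3 = 0.26341; i = arccos(0.51324) = 59.120°.
sin r = sin 59.120°/1.338 = 0.64144; r = 39.899°.
D_min = 2·59.120° − 4·39.899° + 180° = 138.643°.
Rainbow angle = 180° − D_min = 41.357°.

41.4°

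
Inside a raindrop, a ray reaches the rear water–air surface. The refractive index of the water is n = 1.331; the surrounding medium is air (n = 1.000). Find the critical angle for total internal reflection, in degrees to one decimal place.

48.7°

sin θ_c = n_air / n = 1.000 / 1.331 = 0.7513.
θ_c = arcsin(0.7513) = 48.70°.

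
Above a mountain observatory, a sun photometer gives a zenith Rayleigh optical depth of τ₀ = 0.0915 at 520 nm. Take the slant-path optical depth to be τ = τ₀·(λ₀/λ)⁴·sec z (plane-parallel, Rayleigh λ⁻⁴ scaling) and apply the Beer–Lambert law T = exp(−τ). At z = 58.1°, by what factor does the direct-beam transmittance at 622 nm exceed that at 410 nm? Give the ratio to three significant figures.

Airmass: sec 58.1° = 1.8924.
τ(622 nm) = 0.0915 × (520/622)⁴ × 1.8924 = 0.0915 × 0.4885 × 1.8924 = 0.0846.
τ(410 nm) = 0.0915 × (520/410)⁴ × 1.8924 = 0.0915 × 2.5875 × 1.8924 = 0.4480.
T(622)/T(410) = exp(τ_B − τ_A) = exp(0.3634) = 1.4383.

1.44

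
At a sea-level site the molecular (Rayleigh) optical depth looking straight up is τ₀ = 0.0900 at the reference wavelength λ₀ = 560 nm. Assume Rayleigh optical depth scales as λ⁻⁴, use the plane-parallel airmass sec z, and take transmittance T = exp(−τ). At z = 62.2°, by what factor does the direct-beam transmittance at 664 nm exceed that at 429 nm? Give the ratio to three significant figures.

Airmass: sec 62.2° = 2.1441.
τ(664 nm) = 0.0900 × (560/664)⁴ × 2.1441 = 0.0900 × 0.5059 × 2.1441 = 0.0976.
τ(429 nm) = 0.0900 × (560/429)⁴ × 2.1441 = 0.0900 × 2.9035 × 2.1441 = 0.5603.
T(664)/T(429) = exp(τ_B − τ_A) = exp(0.4627) = 1.5883.

1.59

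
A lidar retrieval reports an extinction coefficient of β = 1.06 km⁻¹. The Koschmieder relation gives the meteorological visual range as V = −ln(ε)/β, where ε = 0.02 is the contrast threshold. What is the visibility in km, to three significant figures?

3.69 km

V = −ln(0.02) / 1.06 = 3.912 / 1.06 = 3.6906 km.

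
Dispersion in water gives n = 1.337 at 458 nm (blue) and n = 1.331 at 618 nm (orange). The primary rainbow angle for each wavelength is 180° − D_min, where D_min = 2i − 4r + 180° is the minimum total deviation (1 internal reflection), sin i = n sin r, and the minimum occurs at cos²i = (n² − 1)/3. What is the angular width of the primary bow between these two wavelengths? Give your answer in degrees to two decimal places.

0.87°

At 458 nm (n = 1.337): cos²i = 0.26252 → i = 59.178°, r = 39.964°, D_min = 138.500°, rainbow angle = 41.500°.
At 618 nm (n = 1.331): cos²i = 0.25719 → i = 59.527°, r = 40.356°, D_min = 137.630°, rainbow angle = 42.370°.
Angular width = |41.500° − 42.370°| = 0.870°.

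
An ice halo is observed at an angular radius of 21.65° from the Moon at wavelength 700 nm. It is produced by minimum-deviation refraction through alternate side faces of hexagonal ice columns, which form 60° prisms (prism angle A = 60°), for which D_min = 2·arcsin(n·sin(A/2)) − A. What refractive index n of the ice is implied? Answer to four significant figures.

1.308

Rearranging: n = sin((D_min + A)/2) / sin(A/2).
(D_min + A)/2 = (21.65° + 60°)/2 = 40.825°.
n = sin 40.825° / sin 30° = 0.6538 / 0.5000 = 1.3075.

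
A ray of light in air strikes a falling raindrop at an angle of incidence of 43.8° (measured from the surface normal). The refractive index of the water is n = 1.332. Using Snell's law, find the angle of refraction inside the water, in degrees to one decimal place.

31.3°

Snell: sin θ_r = sin θ_i / n = sin 43.8° / 1.332 = 0.6921 / 1.332 = 0.5196.
θ_r = arcsin(0.5196) = 31.31°.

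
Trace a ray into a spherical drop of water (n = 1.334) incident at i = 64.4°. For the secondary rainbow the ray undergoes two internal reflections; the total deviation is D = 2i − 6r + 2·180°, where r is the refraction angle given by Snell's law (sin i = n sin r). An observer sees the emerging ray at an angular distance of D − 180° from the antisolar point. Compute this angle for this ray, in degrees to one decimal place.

sin r = sin 64.4° / 1.334 = 0.9018/1.334 = 0.6760; r = 42.53°.
D = 2·64.4° − 6·42.53° + 2·180° = 128.80° − 255.21° + 360° = 233.59°.
Angle from antisolar point = D − 180° = 53.59°.

53.6°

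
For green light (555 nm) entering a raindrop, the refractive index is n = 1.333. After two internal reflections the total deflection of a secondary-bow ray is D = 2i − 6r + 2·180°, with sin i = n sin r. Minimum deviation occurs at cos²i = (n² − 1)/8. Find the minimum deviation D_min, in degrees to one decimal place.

cos²i = (1.77689 − 1)/8 = 0.09711; i = arccos(0.31163) = 71.843°.
sin r = sin 71.843°/1.333 = 0.71283; r = 45.466°.
D_min = 2·71.843° − 6·45.466° + 360° = 230.891°.

230.9°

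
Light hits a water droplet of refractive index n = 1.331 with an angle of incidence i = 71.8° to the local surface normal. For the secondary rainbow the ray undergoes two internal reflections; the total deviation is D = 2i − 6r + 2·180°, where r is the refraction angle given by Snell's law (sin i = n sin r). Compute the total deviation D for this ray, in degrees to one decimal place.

230.4°

sin r = sin 71.8° / 1.331 = 0.9500/1.331 = 0.7137; r = 45.54°.
D = 2·71.8° − 6·45.54° + 2·180° = 143.60° − 273.23° + 360° = 230.37°.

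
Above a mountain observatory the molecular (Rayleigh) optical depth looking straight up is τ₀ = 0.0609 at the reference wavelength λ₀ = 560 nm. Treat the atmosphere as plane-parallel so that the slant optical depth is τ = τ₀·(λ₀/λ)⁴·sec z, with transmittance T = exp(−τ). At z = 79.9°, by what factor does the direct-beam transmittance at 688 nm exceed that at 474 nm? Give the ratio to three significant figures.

Airmass: sec 79.9° = 5.7023.
τ(688 nm) = 0.0609 × (560/688)⁴ × 5.7023 = 0.0609 × 0.4389 × 5.7023 = 0.1524.
τ(474 nm) = 0.0609 × (560/474)⁴ × 5.7023 = 0.0609 × 1.9482 × 5.7023 = 0.6766.
T(688)/T(474) = exp(τ_B − τ_A) = exp(0.5241) = 1.6890.

1.69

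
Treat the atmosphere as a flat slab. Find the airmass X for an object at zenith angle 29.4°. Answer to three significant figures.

1.15

X = sec z = 1/cos 29.4° = 1/0.8712 = 1.1478.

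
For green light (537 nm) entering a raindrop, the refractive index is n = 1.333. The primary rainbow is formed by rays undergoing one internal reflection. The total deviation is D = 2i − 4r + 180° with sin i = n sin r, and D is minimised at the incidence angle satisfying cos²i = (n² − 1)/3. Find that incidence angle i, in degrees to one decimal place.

cos²i = (1.333² − 1)/3 = (1.77689 − 1)/3 = 0.25896.
cos i = 0.50888, so i = 59.410°.

59.4°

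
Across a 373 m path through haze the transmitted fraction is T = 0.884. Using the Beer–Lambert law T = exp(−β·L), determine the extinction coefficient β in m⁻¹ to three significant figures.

Beer–Lambert: T = exp(−βL) ⇒ β = −ln(T)/L = −ln(0.884)/373 = 0.1233/373 = 0.0003306 m⁻¹.

0.000331 m⁻¹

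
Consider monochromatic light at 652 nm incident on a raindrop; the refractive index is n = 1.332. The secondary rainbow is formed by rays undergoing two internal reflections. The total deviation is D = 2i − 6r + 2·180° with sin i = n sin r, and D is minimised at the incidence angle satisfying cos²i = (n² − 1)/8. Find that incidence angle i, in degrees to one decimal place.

71.9°

cos²i = (1.332² − 1)/8 = (1.77422 − 1)/8 = 0.09678.
cos i = 0.31109, so i = 71.875°.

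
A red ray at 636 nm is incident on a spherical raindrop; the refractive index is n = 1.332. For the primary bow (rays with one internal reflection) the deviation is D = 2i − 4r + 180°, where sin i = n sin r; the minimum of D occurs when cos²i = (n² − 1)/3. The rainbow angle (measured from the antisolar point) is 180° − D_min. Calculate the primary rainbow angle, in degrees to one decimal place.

cos²i = (1.77422 − 1)/3 = 0.25807; i = arccos(0.50801) = 59.469°.
sin r = sin 59.469°/1.332 = 0.64666; r = 40.290°.
D_min = 2·59.469° − 4·40.290° + 180° = 137.776°.
Rainbow angle = 180° − D_min = 42.224°.

42.2°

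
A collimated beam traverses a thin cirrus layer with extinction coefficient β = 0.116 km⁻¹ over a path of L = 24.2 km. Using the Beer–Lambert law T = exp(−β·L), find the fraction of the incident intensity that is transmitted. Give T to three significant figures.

τ = β·L = 0.116 × 24.2 = 2.8072.
T = exp(−2.8072) = 0.0604.

0.0604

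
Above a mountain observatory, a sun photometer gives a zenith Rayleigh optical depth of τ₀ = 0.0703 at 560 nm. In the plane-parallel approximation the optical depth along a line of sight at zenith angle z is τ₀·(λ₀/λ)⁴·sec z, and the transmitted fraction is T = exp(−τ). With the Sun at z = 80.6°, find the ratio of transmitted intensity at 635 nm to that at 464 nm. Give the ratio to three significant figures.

1.92

Airmass: sec 80.6° = 6.1227.
τ(635 nm) = 0.0703 × (560/635)⁴ × 6.1227 = 0.0703 × 0.6049 × 6.1227 = 0.2603.
τ(464 nm) = 0.0703 × (560/464)⁴ × 6.1227 = 0.0703 × 2.1217 × 6.1227 = 0.9132.
T(635)/T(464) = exp(τ_B − τ_A) = exp(0.6529) = 1.9211.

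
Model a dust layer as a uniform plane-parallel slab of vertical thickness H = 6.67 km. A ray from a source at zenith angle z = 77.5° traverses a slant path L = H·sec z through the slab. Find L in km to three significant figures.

30.8 km

sec z = 1/cos 77.5° = 4.6202.
L = 6.67 × 4.6202 = 30.817 km.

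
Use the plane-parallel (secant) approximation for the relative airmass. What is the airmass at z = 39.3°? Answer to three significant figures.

X = sec z = 1/cos 39.3° = 1/0.7738 = 1.2923.

1.29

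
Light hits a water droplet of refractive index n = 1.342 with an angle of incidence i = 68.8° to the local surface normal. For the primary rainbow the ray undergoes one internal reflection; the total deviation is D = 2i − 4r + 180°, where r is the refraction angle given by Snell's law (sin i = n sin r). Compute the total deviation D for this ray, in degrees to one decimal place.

141.6°

sin r = sin 68.8° / 1.342 = 0.9323/1.342 = 0.6947; r = 44.01°.
D = 2·68.8° − 4·44.01° + 180° = 137.60° − 176.02° + 180° = 141.58°.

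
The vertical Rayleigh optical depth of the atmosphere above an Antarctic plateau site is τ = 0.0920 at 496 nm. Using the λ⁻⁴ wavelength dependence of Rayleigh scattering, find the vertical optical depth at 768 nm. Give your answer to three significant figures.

τ(768 nm) = τ(496 nm) × (496/768)⁴ = 0.0920 × (0.6458)⁴ = 0.0920 × 0.1740 = 0.0160.

0.0160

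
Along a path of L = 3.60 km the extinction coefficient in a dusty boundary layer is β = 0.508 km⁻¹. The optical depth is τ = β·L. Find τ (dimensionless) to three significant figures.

1.83

τ = β·L = 0.508 × 3.60 = 1.8288.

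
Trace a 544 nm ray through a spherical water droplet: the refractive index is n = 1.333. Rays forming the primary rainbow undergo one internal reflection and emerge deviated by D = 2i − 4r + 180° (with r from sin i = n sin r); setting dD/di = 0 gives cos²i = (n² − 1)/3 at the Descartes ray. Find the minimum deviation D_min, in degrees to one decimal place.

cos²i = (1.77689 − 1)/3 = 0.25896; i = arccos(0.50888) = 59.410°.
sin r = sin 59.410°/1.333 = 0.64579; r = 40.225°.
D_min = 2·59.410° − 4·40.225° + 180° = 137.922°.

137.9°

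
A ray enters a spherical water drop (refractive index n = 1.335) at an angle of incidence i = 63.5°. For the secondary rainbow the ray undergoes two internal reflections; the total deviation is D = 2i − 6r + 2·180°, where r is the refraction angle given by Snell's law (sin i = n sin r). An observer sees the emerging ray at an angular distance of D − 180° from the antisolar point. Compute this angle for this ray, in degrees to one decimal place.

54.4°

sin r = sin 63.5° / 1.335 = 0.8949/1.335 = 0.6704; r = 42.10°.
D = 2·63.5° − 6·42.10° + 2·180° = 127.00° − 252.57° + 360° = 234.43°.
Angle from antisolar point = D − 180° = 54.43°.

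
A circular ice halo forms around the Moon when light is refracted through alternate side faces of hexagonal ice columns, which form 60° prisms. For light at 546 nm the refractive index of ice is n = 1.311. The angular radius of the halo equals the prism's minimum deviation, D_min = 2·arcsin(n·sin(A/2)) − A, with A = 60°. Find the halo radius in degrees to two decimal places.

n·sin(A/2) = 1.311 × sin 30° = 1.311 × 0.5000 = 0.6555.
D_min = 2·arcsin(0.6555) − 60° = 2 × 40.958° − 60° = 21.915°.

21.92°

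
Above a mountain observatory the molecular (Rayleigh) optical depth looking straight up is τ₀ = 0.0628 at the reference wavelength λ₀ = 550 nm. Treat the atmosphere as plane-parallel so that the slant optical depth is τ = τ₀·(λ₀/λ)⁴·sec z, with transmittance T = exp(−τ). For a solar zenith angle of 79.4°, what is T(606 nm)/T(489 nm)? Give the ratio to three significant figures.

Airmass: sec 79.4° = 5.4362.
τ(606 nm) = 0.0628 × (550/606)⁴ × 5.4362 = 0.0628 × 0.6785 × 5.4362 = 0.2316.
τ(489 nm) = 0.0628 × (550/489)⁴ × 5.4362 = 0.0628 × 1.6004 × 5.4362 = 0.5464.
T(606)/T(489) = exp(τ_B − τ_A) = exp(0.3147) = 1.3699.

1.37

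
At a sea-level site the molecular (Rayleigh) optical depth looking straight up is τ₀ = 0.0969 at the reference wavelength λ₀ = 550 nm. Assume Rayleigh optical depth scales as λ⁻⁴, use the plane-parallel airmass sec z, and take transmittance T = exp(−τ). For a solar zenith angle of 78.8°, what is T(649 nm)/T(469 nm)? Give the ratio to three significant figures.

Airmass: sec 78.8° = 5.1484.
τ(649 nm) = 0.0969 × (550/649)⁴ × 5.1484 = 0.0969 × 0.5158 × 5.1484 = 0.2573.
τ(469 nm) = 0.0969 × (550/469)⁴ × 5.1484 = 0.0969 × 1.8913 × 5.1484 = 0.9435.
T(649)/T(469) = exp(τ_B − τ_A) = exp(0.6862) = 1.9862.

1.99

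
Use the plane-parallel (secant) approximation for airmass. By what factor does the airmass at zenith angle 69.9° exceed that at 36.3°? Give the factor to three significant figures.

2.35

X(69.9°)/X(36.3°) = sec 69.9° / sec 36.3° = cos 36.3° / cos 69.9° = 0.8059/0.3437 = 2.3451.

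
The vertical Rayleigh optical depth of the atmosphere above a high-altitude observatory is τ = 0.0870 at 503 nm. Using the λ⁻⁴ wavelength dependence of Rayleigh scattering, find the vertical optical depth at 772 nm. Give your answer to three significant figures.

τ(772 nm) = τ(503 nm) × (503/772)⁴ = 0.0870 × (0.6516)⁴ = 0.0870 × 0.1802 = 0.0157.

0.0157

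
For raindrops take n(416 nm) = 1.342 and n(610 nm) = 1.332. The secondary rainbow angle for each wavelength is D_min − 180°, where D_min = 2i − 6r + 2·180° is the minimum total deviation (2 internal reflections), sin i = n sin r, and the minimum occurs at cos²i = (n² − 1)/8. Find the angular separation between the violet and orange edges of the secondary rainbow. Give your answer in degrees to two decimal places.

2.59°

At 416 nm (n = 1.342): cos²i = 0.10012 → i = 71.554°, r = 44.981°, D_min = 233.222°, rainbow angle = 53.222°.
At 610 nm (n = 1.332): cos²i = 0.09678 → i = 71.875°, r = 45.520°, D_min = 230.628°, rainbow angle = 50.628°.
Angular width = |53.222° − 50.628°| = 2.594°.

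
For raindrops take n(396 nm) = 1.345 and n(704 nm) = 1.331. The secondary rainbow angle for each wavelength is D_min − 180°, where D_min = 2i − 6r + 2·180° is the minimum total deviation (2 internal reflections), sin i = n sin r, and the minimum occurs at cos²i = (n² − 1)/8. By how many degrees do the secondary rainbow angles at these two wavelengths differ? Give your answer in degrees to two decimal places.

At 396 nm (n = 1.345): cos²i = 0.10113 → i = 71.458°, r = 44.821°, D_min = 233.987°, rainbow angle = 53.987°.
At 704 nm (n = 1.331): cos²i = 0.09645 → i = 71.907°, r = 45.575°, D_min = 230.365°, rainbow angle = 50.365°.
Angular width = |53.987° − 50.365°| = 3.622°.

3.62°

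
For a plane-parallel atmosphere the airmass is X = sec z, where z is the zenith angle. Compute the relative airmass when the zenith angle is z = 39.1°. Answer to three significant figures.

1.29

X = sec z = 1/cos 39.1° = 1/0.7760 = 1.2886.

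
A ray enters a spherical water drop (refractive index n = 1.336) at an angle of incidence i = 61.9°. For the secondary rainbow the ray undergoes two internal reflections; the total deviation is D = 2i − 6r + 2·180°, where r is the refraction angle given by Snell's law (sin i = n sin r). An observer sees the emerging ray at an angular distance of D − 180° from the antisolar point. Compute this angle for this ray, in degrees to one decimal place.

sin r = sin 61.9° / 1.336 = 0.8821/1.336 = 0.6603; r = 41.32°.
D = 2·61.9° − 6·41.32° + 2·180° = 123.80° − 247.92° + 360° = 235.88°.
Angle from antisolar point = D − 180° = 55.88°.

55.9°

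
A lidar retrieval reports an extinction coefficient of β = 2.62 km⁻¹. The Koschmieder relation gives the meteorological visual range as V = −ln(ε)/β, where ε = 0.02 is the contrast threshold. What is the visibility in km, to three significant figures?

V = −ln(0.02) / 2.62 = 3.912 / 2.62 = 1.4931 km.

1.49 km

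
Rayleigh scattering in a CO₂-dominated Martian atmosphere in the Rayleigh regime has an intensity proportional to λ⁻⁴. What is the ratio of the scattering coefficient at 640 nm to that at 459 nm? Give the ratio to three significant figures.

Rayleigh scattering ∝ λ⁻⁴, so the ratio of coefficients is the inverse fourth power of the wavelength ratio.
σ(640)/σ(459) = (459/640)⁴ = (0.7172)⁴ = 0.2646.

0.265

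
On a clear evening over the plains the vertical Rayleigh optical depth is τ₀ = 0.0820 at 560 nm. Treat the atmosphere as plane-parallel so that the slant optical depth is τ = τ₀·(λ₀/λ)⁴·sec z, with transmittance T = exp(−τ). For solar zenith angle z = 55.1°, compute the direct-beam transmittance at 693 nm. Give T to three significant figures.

sec 55.1° = 1.7478.
τ = 0.0820 × (560/693)⁴ × 1.7478 = 0.0820 × 0.4264 × 1.7478 = 0.0611.
T = exp(−0.0611) = 0.9407.

0.941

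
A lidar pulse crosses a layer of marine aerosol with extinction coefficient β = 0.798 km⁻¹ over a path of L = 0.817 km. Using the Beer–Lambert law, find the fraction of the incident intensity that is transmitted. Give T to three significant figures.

0.521

τ = β·L = 0.798 × 0.817 = 0.6520.
T = exp(−0.6520) = 0.5210.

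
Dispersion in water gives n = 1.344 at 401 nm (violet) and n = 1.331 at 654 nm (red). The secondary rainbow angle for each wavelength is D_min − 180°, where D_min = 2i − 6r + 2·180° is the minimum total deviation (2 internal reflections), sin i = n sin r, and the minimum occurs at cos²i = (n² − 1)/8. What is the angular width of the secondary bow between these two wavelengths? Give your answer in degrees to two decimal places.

3.37°

At 401 nm (n = 1.344): cos²i = 0.10079 → i = 71.490°, r = 44.874°, D_min = 233.733°, rainbow angle = 53.733°.
At 654 nm (n = 1.331): cos²i = 0.09645 → i = 71.907°, r = 45.575°, D_min = 230.365°, rainbow angle = 50.365°.
Angular width = |53.733° − 50.365°| = 3.368°.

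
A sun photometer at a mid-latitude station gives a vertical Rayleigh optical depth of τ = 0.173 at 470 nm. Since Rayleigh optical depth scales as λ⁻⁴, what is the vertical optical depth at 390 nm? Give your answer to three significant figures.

0.365

τ(390 nm) = τ(470 nm) × (470/390)⁴ = 0.173 × (1.2051)⁴ = 0.173 × 2.1093 = 0.3649.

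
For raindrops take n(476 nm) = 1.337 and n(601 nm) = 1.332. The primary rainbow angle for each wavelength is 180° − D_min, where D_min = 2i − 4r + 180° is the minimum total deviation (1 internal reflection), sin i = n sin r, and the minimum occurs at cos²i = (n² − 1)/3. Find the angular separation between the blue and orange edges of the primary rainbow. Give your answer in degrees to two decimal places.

At 476 nm (n = 1.337): cos²i = 0.26252 → i = 59.178°, r = 39.964°, D_min = 138.500°, rainbow angle = 41.500°.
At 601 nm (n = 1.332): cos²i = 0.25807 → i = 59.469°, r = 40.290°, D_min = 137.776°, rainbow angle = 42.224°.
Angular width = |41.500° − 42.224°| = 0.724°.

0.72°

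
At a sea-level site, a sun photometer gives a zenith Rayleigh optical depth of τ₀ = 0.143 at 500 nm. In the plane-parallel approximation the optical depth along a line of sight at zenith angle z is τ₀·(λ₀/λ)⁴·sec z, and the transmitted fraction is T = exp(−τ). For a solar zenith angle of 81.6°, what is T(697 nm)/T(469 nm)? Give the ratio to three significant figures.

2.73

Airmass: sec 81.6° = 6.8454.
τ(697 nm) = 0.143 × (500/697)⁴ × 6.8454 = 0.143 × 0.2648 × 6.8454 = 0.2592.
τ(469 nm) = 0.143 × (500/469)⁴ × 6.8454 = 0.143 × 1.2918 × 6.8454 = 1.2645.
T(697)/T(469) = exp(τ_B − τ_A) = exp(1.0053) = 2.7327.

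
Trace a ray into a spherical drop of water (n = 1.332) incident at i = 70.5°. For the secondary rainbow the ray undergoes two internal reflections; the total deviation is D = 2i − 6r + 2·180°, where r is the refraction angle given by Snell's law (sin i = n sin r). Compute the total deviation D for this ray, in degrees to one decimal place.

sin r = sin 70.5° / 1.332 = 0.9426/1.332 = 0.7077; r = 45.05°.
D = 2·70.5° − 6·45.05° + 2·180° = 141.00° − 270.28° + 360° = 230.72°.

230.7°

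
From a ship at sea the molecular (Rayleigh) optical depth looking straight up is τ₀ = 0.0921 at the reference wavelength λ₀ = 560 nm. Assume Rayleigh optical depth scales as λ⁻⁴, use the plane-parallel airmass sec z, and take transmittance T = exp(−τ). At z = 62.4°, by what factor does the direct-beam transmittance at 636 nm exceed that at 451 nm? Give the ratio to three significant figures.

1.42

Airmass: sec 62.4° = 2.1584.
τ(636 nm) = 0.0921 × (560/636)⁴ × 2.1584 = 0.0921 × 0.6011 × 2.1584 = 0.1195.
τ(451 nm) = 0.0921 × (560/451)⁴ × 2.1584 = 0.0921 × 2.3771 × 2.1584 = 0.4725.
T(636)/T(451) = exp(τ_B − τ_A) = exp(0.3531) = 1.4234.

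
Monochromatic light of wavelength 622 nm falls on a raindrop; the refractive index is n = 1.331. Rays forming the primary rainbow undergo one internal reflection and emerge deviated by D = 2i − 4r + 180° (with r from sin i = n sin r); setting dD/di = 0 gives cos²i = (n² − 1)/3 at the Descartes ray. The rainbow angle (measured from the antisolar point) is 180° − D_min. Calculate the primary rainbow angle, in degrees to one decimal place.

42.4°

cos²i = (1.77156 − 1)/3 = 0.25719; i = arccos(0.50714) = 59.527°.
sin r = sin 59.527°/1.331 = 0.64753; r = 40.356°.
D_min = 2·59.527° − 4·40.356° + 180° = 137.630°.
Rainbow angle = 180° − D_min = 42.370°.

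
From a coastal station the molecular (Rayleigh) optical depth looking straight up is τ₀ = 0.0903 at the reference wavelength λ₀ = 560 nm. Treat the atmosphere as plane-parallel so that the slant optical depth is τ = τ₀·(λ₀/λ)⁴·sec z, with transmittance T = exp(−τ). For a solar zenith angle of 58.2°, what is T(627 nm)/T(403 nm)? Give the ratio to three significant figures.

1.70

Airmass: sec 58.2° = 1.8977.
τ(627 nm) = 0.0903 × (560/627)⁴ × 1.8977 = 0.0903 × 0.6363 × 1.8977 = 0.1090.
τ(403 nm) = 0.0903 × (560/403)⁴ × 1.8977 = 0.0903 × 3.7285 × 1.8977 = 0.6389.
T(627)/T(403) = exp(τ_B − τ_A) = exp(0.5299) = 1.6987.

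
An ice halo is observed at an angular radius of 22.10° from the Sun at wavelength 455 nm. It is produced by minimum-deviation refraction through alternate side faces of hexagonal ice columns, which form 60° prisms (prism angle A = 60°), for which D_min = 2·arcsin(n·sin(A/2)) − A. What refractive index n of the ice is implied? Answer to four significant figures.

1.313

Rearranging: n = sin((D_min + A)/2) / sin(A/2).
(D_min + A)/2 = (22.10° + 60°)/2 = 41.050°.
n = sin 41.050° / sin 30° = 0.6567 / 0.5000 = 1.3134.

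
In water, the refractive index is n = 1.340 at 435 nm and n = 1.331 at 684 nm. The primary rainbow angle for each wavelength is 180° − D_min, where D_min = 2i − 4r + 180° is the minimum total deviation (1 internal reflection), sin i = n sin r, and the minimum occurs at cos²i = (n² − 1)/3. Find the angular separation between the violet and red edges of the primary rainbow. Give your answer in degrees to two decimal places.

At 435 nm (n = 1.340): cos²i = 0.26520 → i = 59.004°, r = 39.770°, D_min = 138.929°, rainbow angle = 41.071°.
At 684 nm (n = 1.331): cos²i = 0.25719 → i = 59.527°, r = 40.356°, D_min = 137.630°, rainbow angle = 42.370°.
Angular width = |41.071° − 42.370°| = 1.299°.

1.30°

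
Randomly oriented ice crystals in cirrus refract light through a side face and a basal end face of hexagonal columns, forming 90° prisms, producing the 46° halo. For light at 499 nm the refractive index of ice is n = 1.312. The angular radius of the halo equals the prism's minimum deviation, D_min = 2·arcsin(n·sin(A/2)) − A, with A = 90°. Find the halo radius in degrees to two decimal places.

46.17°

n·sin(A/2) = 1.312 × sin 45° = 1.312 × 0.7071 = 0.9277.
D_min = 2·arcsin(0.9277) − 90° = 2 × 68.083° − 90° = 46.166°.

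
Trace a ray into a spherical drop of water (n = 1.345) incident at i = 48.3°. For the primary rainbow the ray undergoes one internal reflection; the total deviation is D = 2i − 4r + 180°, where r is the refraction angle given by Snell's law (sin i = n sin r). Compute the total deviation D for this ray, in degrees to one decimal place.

sin r = sin 48.3° / 1.345 = 0.7466/1.345 = 0.5551; r = 33.72°.
D = 2·48.3° − 4·33.72° + 180° = 96.60° − 134.88° + 180° = 141.72°.

141.7°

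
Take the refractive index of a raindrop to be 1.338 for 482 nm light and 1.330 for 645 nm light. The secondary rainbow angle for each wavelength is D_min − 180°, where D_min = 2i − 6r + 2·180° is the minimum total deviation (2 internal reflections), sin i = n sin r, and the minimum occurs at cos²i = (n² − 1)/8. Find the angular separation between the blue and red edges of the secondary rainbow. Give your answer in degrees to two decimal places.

At 482 nm (n = 1.338): cos²i = 0.09878 → i = 71.682°, r = 45.195°, D_min = 232.193°, rainbow angle = 52.193°.
At 645 nm (n = 1.330): cos²i = 0.09611 → i = 71.940°, r = 45.630°, D_min = 230.101°, rainbow angle = 50.101°.
Angular width = |52.193° − 50.101°| = 2.092°.

2.09°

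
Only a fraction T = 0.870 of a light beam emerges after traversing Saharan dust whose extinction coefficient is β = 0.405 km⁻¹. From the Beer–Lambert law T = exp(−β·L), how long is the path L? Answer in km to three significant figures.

0.344 km

Beer–Lambert: T = exp(−βL) ⇒ L = −ln(T)/β = −ln(0.870)/0.405 = 0.1393/0.405 = 0.3439 km.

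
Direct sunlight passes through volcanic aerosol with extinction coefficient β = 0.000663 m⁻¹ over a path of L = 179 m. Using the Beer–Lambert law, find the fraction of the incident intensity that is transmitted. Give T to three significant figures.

0.888

τ = β·L = 0.000663 × 179 = 0.1187.
T = exp(−0.1187) = 0.8881.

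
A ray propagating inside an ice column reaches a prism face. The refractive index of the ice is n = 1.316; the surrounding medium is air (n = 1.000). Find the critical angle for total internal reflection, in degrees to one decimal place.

49.5°

sin θ_c = n_air / n = 1.000 / 1.316 = 0.7599.
θ_c = arcsin(0.7599) = 49.45°.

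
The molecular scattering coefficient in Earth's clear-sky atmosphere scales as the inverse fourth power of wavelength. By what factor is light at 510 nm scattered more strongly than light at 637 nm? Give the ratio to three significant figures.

2.43

Rayleigh scattering ∝ λ⁻⁴, so the ratio of coefficients is the inverse fourth power of the wavelength ratio.
σ(510)/σ(637) = (637/510)⁴ = (1.2490)⁴ = 2.434.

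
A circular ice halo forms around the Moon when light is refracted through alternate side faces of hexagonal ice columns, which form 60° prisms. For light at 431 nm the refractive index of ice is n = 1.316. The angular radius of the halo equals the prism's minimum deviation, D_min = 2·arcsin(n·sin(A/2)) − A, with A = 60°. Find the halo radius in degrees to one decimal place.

22.3°

n·sin(A/2) = 1.316 × sin 30° = 1.316 × 0.5000 = 0.6580.
D_min = 2·arcsin(0.6580) − 60° = 2 × 41.148° − 60° = 22.295°.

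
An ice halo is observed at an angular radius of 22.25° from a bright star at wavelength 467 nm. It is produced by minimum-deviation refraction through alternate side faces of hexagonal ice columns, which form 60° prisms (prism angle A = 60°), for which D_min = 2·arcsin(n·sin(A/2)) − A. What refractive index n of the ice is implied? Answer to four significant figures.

Rearranging: n = sin((D_min + A)/2) / sin(A/2).
(D_min + A)/2 = (22.25° + 60°)/2 = 41.125°.
n = sin 41.125° / sin 30° = 0.6577 / 0.5000 = 1.3154.

1.315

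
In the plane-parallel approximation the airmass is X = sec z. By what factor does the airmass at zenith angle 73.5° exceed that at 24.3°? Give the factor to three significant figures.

3.21

X(73.5°)/X(24.3°) = sec 73.5° / sec 24.3° = cos 24.3° / cos 73.5° = 0.9114/0.2840 = 3.2090.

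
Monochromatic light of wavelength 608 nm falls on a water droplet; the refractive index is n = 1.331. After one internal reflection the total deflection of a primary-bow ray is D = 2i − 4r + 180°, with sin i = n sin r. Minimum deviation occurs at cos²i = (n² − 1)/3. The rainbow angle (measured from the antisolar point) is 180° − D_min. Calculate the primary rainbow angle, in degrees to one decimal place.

cos²i = (1.77156 − 1)/3 = 0.25719; i = arccos(0.50714) = 59.527°.
sin r = sin 59.527°/1.331 = 0.64753; r = 40.356°.
D_min = 2·59.527° − 4·40.356° + 180° = 137.630°.
Rainbow angle = 180° − D_min = 42.370°.

42.4°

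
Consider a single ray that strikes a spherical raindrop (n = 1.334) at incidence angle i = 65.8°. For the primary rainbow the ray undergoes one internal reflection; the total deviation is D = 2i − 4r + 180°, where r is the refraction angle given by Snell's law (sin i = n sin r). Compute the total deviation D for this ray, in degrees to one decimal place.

sin r = sin 65.8° / 1.334 = 0.9121/1.334 = 0.6837; r = 43.14°.
D = 2·65.8° − 4·43.14° + 180° = 131.60° − 172.55° + 180° = 139.05°.

139.1°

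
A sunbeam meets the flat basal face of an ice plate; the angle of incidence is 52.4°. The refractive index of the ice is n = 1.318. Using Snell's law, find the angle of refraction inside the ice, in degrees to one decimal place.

Snell: sin θ_r = sin θ_i / n = sin 52.4° / 1.318 = 0.7923 / 1.318 = 0.6011.
θ_r = arcsin(0.6011) = 36.95°.

37.0°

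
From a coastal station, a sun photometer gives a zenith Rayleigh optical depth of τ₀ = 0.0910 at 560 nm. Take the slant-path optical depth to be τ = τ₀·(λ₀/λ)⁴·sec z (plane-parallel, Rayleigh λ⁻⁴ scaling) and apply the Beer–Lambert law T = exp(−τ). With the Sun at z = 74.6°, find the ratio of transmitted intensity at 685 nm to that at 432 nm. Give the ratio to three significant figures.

2.26

Airmass: sec 74.6° = 3.7657.
τ(685 nm) = 0.0910 × (560/685)⁴ × 3.7657 = 0.0910 × 0.4467 × 3.7657 = 0.1531.
τ(432 nm) = 0.0910 × (560/432)⁴ × 3.7657 = 0.0910 × 2.8237 × 3.7657 = 0.9676.
T(685)/T(432) = exp(τ_B − τ_A) = exp(0.8145) = 2.2582.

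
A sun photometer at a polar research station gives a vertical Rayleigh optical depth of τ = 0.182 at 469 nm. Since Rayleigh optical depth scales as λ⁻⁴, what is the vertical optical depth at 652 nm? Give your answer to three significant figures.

0.0487

τ(652 nm) = τ(469 nm) × (469/652)⁴ = 0.182 × (0.7193)⁴ = 0.182 × 0.2677 = 0.0487.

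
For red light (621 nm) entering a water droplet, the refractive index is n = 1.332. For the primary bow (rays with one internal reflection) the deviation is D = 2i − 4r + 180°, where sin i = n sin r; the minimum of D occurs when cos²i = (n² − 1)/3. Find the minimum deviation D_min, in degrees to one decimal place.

137.8°

cos²i = (1.77422 − 1)/3 = 0.25807; i = arccos(0.50801) = 59.469°.
sin r = sin 59.469°/1.332 = 0.64666; r = 40.290°.
D_min = 2·59.469° − 4·40.290° + 180° = 137.776°.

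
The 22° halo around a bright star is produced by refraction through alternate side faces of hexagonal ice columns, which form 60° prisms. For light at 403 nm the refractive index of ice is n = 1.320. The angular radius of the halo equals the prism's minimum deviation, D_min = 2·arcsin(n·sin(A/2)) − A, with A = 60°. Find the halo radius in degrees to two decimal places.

22.60°

n·sin(A/2) = 1.320 × sin 30° = 1.320 × 0.5000 = 0.6600.
D_min = 2·arcsin(0.6600) − 60° = 2 × 41.300° − 60° = 22.600°.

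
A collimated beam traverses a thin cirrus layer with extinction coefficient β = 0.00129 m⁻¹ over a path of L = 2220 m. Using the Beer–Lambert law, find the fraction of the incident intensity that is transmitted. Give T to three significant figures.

0.0571

τ = β·L = 0.00129 × 2220 = 2.8638.
T = exp(−2.8638) = 0.0571.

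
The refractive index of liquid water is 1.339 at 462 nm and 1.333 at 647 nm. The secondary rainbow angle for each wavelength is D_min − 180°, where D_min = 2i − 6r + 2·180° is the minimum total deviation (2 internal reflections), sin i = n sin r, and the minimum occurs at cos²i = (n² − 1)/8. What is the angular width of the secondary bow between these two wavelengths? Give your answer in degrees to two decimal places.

At 462 nm (n = 1.339): cos²i = 0.09912 → i = 71.650°, r = 45.141°, D_min = 232.451°, rainbow angle = 52.451°.
At 647 nm (n = 1.333): cos²i = 0.09711 → i = 71.843°, r = 45.466°, D_min = 230.891°, rainbow angle = 50.891°.
Angular width = |52.451° − 50.891°| = 1.560°.

1.56°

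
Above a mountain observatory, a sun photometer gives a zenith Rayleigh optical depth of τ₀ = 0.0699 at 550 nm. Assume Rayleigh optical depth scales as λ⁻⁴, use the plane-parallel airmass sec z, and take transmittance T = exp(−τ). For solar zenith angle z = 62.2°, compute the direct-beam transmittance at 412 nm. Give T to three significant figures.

sec 62.2° = 2.1441.
τ = 0.0699 × (550/412)⁴ × 2.1441 = 0.0699 × 3.1759 × 2.1441 = 0.4760.
T = exp(−0.4760) = 0.6213.

0.621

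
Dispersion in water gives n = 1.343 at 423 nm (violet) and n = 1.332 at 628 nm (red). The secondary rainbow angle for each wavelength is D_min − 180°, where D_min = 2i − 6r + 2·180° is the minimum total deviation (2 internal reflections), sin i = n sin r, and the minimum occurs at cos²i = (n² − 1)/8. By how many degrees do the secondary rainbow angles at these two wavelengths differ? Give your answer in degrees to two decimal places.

At 423 nm (n = 1.343): cos²i = 0.10046 → i = 71.522°, r = 44.928°, D_min = 233.478°, rainbow angle = 53.478°.
At 628 nm (n = 1.332): cos²i = 0.09678 → i = 71.875°, r = 45.520°, D_min = 230.628°, rainbow angle = 50.628°.
Angular width = |53.478° − 50.628°| = 2.849°.

2.85°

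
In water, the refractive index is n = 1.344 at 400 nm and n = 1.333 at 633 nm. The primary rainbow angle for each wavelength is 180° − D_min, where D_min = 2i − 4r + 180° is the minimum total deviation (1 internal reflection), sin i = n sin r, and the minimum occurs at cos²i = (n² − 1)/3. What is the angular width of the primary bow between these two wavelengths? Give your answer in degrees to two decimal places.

At 400 nm (n = 1.344): cos²i = 0.26878 → i = 58.772°, r = 39.512°, D_min = 139.495°, rainbow angle = 40.505°.
At 633 nm (n = 1.333): cos²i = 0.25896 → i = 59.410°, r = 40.225°, D_min = 137.922°, rainbow angle = 42.078°.
Angular width = |40.505° − 42.078°| = 1.573°.

1.57°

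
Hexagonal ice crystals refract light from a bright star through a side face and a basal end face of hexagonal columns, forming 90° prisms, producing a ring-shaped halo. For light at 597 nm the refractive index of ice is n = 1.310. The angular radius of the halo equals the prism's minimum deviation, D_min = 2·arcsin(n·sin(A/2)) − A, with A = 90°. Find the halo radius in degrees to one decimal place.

45.7°

n·sin(A/2) = 1.310 × sin 45° = 1.310 × 0.7071 = 0.9263.
D_min = 2·arcsin(0.9263) − 90° = 2 × 67.867° − 90° = 45.733°.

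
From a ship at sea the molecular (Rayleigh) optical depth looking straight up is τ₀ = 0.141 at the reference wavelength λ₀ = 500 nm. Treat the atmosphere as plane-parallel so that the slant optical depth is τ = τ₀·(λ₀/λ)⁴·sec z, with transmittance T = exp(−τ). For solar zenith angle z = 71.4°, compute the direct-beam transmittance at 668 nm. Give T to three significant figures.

sec 71.4° = 3.1352.
τ = 0.141 × (500/668)⁴ × 3.1352 = 0.141 × 0.3139 × 3.1352 = 0.1388.
T = exp(−0.1388) = 0.8704.

0.870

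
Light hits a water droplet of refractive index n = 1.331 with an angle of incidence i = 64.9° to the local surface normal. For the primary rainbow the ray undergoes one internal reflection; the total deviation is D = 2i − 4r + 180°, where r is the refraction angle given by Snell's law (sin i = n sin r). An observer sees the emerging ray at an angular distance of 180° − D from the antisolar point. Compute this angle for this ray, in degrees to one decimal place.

sin r = sin 64.9° / 1.331 = 0.9056/1.331 = 0.6804; r = 42.87°.
D = 2·64.9° − 4·42.87° + 180° = 129.80° − 171.49° + 180° = 138.31°.
Angle from antisolar point = 180° − D = 41.69°.

41.7°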